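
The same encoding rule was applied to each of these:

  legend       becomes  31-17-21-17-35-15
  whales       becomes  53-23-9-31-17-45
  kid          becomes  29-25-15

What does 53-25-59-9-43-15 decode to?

wizard

l(#12)→31 and e(#5)→17: differences scale by 2, so n = 2·pos + 7. With a=1..z=26, the number is 2·pos + 7.
Undoing it on 53-25-59-9-43-15: 53→(53−7)÷2=23=w, 25→(25−7)÷2=9=i, 59→(59−7)÷2=26=z, 9→(9−7)÷2=1=a, 43→(43−7)÷2=18=r, 15→(15−7)÷2=4=d.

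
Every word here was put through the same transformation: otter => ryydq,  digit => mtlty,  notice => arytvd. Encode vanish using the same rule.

o(14)→r(17) and t(19)→y(24) fit y≡17x+13 (mod 26); the inverse of 17 mod 26 is 23. Each letter's alphabet position (a=0..z=25) is mapped through 17·x+13 mod 26 — an affine cipher.
Applying it to vanish: v(21)→17·21+13≡6=g; a(0)→17·0+13≡13=n; n(13)→17·13+13≡0=a; i(8)→17·8+13≡19=t; s(18)→17·18+13≡7=h; h(7)→17·7+13≡2=c (all mod 26).

gnathc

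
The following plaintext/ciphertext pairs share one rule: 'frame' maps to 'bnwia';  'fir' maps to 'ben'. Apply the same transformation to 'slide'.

Compare letters: f→b is +22, r→n is +22, a→w is +22 — a constant shift. Every letter moves 22 places later in the alphabet, wrapping around z→a.
For slide: s+22=o, l+22=h, i+22=e, d+22=z, e+22=a.

oheza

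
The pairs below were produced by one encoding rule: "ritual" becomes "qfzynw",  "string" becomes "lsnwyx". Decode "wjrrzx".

The output letters match the input read backwards, each shifted +5: ritual reversed is lautir. The word is reversed, then every letter is shifted forward by 5.
Reversing it on wjrrzx: shift back: w−5=r, j−5=e, r−5=m, r−5=m, z−5=u, x−5=s → remmus; then reverse → summer.

summer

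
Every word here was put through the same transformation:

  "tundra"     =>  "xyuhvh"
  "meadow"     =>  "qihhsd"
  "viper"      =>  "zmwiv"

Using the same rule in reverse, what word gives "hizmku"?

Shifts by position in tundra: pos 0: t→x (+4), pos 1: u→y (+4), pos 2: n→u (+7), pos 3: d→h (+4), pos 4: r→v (+4), pos 5: a→h (+7) — repeating every 3. It's a Vigenère-style cipher with numeric key [4,4,7]: position i shifts by key[i mod 3].
Undoing it on hizmku: h−4=d, i−4=e, z−7=s, m−4=i, k−4=g, u−7=n.

design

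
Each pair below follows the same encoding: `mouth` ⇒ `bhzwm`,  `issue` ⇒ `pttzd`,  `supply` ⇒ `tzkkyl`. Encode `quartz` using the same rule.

nzrqwo

m(12)→b(1) and o(14)→h(7) fit y≡3x+17 (mod 26); the inverse of 3 mod 26 is 9. This is an affine cipher: with a=0,…,z=25, each position x becomes (3x+17) mod 26.
For quartz: q(16)→3·16+17≡13=n; u(20)→3·20+17≡25=z; a(0)→3·0+17≡17=r; r(17)→3·17+17≡16=q; t(19)→3·19+17≡22=w; z(25)→3·25+17≡14=o (all mod 26).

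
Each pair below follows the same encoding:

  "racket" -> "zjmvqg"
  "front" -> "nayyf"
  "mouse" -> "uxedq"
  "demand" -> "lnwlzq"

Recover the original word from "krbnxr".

circle

In racket: r→z is +8, a→j is +9, c→m is +10, k→v is +11 — the shift increases by 1 each position. Letter i (0-indexed) is shifted by i+8, so successive shifts are 8, 9, 10, ….
Reversing it on krbnxr: k−8=c, r−9=i, b−10=r, n−11=c, x−12=l, r−13=e.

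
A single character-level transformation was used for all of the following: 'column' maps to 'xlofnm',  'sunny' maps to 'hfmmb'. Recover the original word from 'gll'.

Each pair mirrors across the alphabet (c↔x, o↔l, l↔o): positions sum to 25. This is the alphabet-reversal cipher (Atbash): a becomes z, b becomes y, etc.
Reversing it on gll: g↔t, l↔o, l↔o.

too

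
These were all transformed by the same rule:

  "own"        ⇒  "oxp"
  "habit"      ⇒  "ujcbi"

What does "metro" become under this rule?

psufn

The output letters match the input read backwards, each shifted +1: own reversed is nwo. The word is reversed, then every letter is shifted forward by 1.
For metro: reverse → ortem; then shift: o+1=p, r+1=s, t+1=u, e+1=f, m+1=n.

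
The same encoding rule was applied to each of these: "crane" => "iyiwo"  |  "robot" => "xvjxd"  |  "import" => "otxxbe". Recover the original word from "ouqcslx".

initial

The shift increases by 1 at each position, starting from +6: 6, 7, 8, ….
Undoing it on ouqcslx: o−6=i, u−7=n, q−8=i, c−9=t, s−10=i, l−11=a, x−12=l.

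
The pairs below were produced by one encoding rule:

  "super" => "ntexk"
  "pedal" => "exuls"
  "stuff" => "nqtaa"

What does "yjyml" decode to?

s(18)→n(13) and u(20)→t(19) fit y≡3x+11 (mod 26); the inverse of 3 mod 26 is 9. Each letter's alphabet position (a=0..z=25) is mapped through 3·x+11 mod 26 — an affine cipher.
Undoing it on yjyml: y(24)→9·(24−11)≡13=n; j(9)→9·(9−11)≡8=i; y(24)→9·(24−11)≡13=n; m(12)→9·(12−11)≡9=j; l(11)→9·(11−11)≡0=a (all mod 26).

ninja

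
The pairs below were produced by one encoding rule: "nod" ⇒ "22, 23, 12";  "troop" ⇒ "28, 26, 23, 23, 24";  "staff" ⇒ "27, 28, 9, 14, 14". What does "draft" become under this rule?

n is letter #14 and maps to 22: an offset of 8. The number is (letter's place in the alphabet, a=1) + 8.
On draft: d=4→12, r=18→26, a=1→9, f=6→14, t=20→28.

12, 26, 9, 14, 28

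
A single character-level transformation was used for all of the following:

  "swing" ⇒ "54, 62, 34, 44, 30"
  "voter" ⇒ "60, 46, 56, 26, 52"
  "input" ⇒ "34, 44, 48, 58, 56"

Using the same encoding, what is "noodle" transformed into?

44, 46, 46, 24, 40, 26

s(#19)→54 and w(#23)→62: differences scale by 2, so n = 2·pos + 16. Each letter becomes 2×(its alphabet position, a=1..z=26) + 16.
On noodle: n=14→44, o=15→46, o=15→46, d=4→24, l=12→40, e=5→26.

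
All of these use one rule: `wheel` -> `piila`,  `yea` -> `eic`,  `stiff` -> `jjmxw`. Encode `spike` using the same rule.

iomtw

The output letters match the input read backwards, each shifted +4: wheel reversed is leehw. Read the word backwards and shift each letter +4.
On spike: reverse → ekips; then shift: e+4=i, k+4=o, i+4=m, p+4=t, s+4=w.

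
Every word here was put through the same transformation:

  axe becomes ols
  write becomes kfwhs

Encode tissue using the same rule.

Compare letters: a→o is +14, x→l is +14, e→s is +14 — a constant shift. This is a Caesar cipher with shift 14.
Applying it to tissue: t+14=h, i+14=w, s+14=g, s+14=g, u+14=i, e+14=s.

hwggis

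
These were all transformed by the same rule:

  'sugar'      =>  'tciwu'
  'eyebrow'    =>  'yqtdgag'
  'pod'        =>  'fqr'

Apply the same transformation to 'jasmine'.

gpkoucl

Two steps: reverse the string, then apply a Caesar shift of +2.
For jasmine: reverse → enimsaj; then shift: e+2=g, n+2=p, i+2=k, m+2=o, s+2=u, a+2=c, j+2=l.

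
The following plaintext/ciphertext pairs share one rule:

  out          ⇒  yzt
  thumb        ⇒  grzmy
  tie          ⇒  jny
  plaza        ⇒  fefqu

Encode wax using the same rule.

cfb

The output letters match the input read backwards, each shifted +5: out reversed is tuo. Read the word backwards and shift each letter +5.
On wax: reverse → xaw; then shift: x+5=c, a+5=f, w+5=b.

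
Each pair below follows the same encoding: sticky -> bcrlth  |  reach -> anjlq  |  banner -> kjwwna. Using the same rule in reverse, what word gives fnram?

weird

Compare letters: s→b is +9, t→c is +9, i→r is +9 — a constant shift. This is a Caesar cipher with shift 9.
Undoing it on fnram: f−9=w, n−9=e, r−9=i, a−9=r, m−9=d.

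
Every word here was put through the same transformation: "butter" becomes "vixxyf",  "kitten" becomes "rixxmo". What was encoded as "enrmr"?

Two steps: reverse the string, then apply a Caesar shift of +4.
Decoding enrmr: shift back: e−4=a, n−4=j, r−4=n, m−4=i, r−4=n → ajnin; then reverse → ninja.

ninja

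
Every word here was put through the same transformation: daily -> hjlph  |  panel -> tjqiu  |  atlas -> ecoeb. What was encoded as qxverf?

The shifts repeat in a cycle of length 3: positions 0,1,… shift by +4, +9, +3, then the pattern repeats.
Undoing it on qxverf: q−4=m, x−9=o, v−3=s, e−4=a, r−9=i, f−3=c.

mosaic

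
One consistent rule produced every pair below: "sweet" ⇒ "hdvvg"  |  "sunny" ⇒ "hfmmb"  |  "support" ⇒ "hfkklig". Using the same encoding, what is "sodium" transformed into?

hlwrfn

Each pair mirrors across the alphabet (s↔h, w↔d, e↔v): positions sum to 25. Letters are reflected about the middle of the alphabet (position → 25−position): Atbash.
Applying it to sodium: s↔h, o↔l, d↔w, i↔r, u↔f, m↔n.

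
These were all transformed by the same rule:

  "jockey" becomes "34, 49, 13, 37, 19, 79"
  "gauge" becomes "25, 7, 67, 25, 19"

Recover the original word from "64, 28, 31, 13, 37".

The formula is n = 3×(alphabet index, a=1) + 4.
Reversing it on 64, 28, 31, 13, 37: 64→(64−4)÷3=20=t, 28→(28−4)÷3=8=h, 31→(31−4)÷3=9=i, 13→(13−4)÷3=3=c, 37→(37−4)÷3=11=k.

thick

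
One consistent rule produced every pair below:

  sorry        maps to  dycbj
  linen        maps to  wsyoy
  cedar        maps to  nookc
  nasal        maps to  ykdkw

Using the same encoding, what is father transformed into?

Shifts by position in sorry: pos 0: s→d (+11), pos 1: o→y (+10), pos 2: r→c (+11), pos 3: r→b (+10) — repeating every 2. It's a Vigenère-style cipher with numeric key [11,10]: position i shifts by key[i mod 2].
For father: f+11=q, a+10=k, t+11=e, h+10=r, e+11=p, r+10=b.

qkerpb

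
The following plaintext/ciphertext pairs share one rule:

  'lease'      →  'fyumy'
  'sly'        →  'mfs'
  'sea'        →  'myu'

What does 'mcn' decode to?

sit

Compare letters: l→f is +20, e→y is +20, a→u is +20 — a constant shift. Every letter moves 20 places later in the alphabet, wrapping around z→a.
Decoding mcn: m−20=s, c−20=i, n−20=t.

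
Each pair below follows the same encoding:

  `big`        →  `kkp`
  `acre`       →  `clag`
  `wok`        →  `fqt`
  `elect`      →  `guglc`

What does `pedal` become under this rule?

ygmcu

Two shifts are in play — +2 for a/e/i/o/u, +9 for every other letter.
Applying it to pedal: p(cons)+9=y, e(vowel)+2=g, d(cons)+9=m, a(vowel)+2=c, l(cons)+9=u.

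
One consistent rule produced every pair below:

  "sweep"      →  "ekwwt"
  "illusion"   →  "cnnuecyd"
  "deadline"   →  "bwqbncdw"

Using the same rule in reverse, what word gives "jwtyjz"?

s(18)→e(4) and w(22)→k(10) fit y≡21x+16 (mod 26); the inverse of 21 mod 26 is 5. This is an affine cipher: with a=0,…,z=25, each position x becomes (21x+16) mod 26.
Decoding jwtyjz: j(9)→5·(9−16)≡17=r; w(22)→5·(22−16)≡4=e; t(19)→5·(19−16)≡15=p; y(24)→5·(24−16)≡14=o; j(9)→5·(9−16)≡17=r; z(25)→5·(25−16)≡19=t (all mod 26).

report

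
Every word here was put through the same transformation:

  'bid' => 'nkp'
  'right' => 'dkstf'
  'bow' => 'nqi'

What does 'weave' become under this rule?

igchg

The shift depends on letter class: consonant b→n is +12, but vowel i→k is +2. Two shifts are in play — +2 for a/e/i/o/u, +12 for every other letter.
On weave: w(cons)+12=i, e(vowel)+2=g, a(vowel)+2=c, v(cons)+12=h, e(vowel)+2=g.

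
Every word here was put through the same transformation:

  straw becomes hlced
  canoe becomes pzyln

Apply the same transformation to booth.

sezzm

The output letters match the input read backwards, each shifted +11: straw reversed is warts. The word is reversed, then every letter is shifted forward by 11.
Applying it to booth: reverse → htoob; then shift: h+11=s, t+11=e, o+11=z, o+11=z, b+11=m.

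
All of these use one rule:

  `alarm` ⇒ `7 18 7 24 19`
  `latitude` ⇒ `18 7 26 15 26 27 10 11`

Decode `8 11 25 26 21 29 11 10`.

bestowed

a is letter #1 and maps to 7: an offset of 6. Each letter is replaced by its alphabet position (a=1..z=26) + 6.
Reversing it on 8 11 25 26 21 29 11 10: 8→(8−6)÷1=2=b, 11→(11−6)÷1=5=e, 25→(25−6)÷1=19=s, 26→(26−6)÷1=20=t, 21→(21−6)÷1=15=o, 29→(29−6)÷1=23=w, 11→(11−6)÷1=5=e, 10→(10−6)÷1=4=d.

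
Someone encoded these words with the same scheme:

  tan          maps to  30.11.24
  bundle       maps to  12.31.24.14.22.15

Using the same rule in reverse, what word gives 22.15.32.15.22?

level

t is letter #20 and maps to 30: an offset of 10. The number is (letter's place in the alphabet, a=1) + 10.
Decoding 22.15.32.15.22: 22→(22−10)÷1=12=l, 15→(15−10)÷1=5=e, 32→(32−10)÷1=22=v, 15→(15−10)÷1=5=e, 22→(22−10)÷1=12=l.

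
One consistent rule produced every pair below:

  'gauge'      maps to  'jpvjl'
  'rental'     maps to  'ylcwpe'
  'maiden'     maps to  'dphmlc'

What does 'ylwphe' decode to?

retail

g(6)→j(9) and a(0)→p(15) fit y≡25x+15 (mod 26); the inverse of 25 mod 26 is 25. Treating letters as 0–25, the rule is x ↦ 25x + 15 (mod 26).
Decoding ylwphe: y(24)→25·(24−15)≡17=r; l(11)→25·(11−15)≡4=e; w(22)→25·(22−15)≡19=t; p(15)→25·(15−15)≡0=a; h(7)→25·(7−15)≡8=i; e(4)→25·(4−15)≡11=l (all mod 26).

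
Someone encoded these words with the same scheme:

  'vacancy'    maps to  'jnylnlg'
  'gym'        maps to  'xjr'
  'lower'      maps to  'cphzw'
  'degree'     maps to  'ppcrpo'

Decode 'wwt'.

The output letters match the input read backwards, each shifted +11: vacancy reversed is ycnacav. Read the word backwards and shift each letter +11.
Reversing it on wwt: shift back: w−11=l, w−11=l, t−11=i → lli; then reverse → ill.

ill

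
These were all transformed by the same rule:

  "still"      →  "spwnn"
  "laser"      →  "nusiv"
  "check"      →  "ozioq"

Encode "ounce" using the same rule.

s(18)→s(18) and t(19)→p(15) fit y≡23x+20 (mod 26); the inverse of 23 mod 26 is 17. Treating letters as 0–25, the rule is x ↦ 23x + 20 (mod 26).
On ounce: o(14)→23·14+20≡4=e; u(20)→23·20+20≡12=m; n(13)→23·13+20≡7=h; c(2)→23·2+20≡14=o; e(4)→23·4+20≡8=i (all mod 26).

emhoi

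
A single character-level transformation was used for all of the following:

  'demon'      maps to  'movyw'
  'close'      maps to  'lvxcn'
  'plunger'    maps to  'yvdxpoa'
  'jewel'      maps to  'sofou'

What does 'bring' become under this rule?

kbrxp

Shifts by position in demon: pos 0: d→m (+9), pos 1: e→o (+10), pos 2: m→v (+9), pos 3: o→y (+10) — repeating every 2. It's a Vigenère-style cipher with numeric key [9,10]: position i shifts by key[i mod 2].
On bring: b+9=k, r+10=b, i+9=r, n+10=x, g+9=p.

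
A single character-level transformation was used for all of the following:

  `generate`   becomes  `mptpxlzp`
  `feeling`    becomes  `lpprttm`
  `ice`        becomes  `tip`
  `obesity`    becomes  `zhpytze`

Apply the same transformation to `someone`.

yzspztp

The rule splits by letter class: vowels +11, consonants +6.
On someone: s(cons)+6=y, o(vowel)+11=z, m(cons)+6=s, e(vowel)+11=p, o(vowel)+11=z, n(cons)+6=t, e(vowel)+11=p.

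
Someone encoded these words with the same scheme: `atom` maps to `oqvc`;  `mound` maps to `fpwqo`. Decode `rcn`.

Read the word backwards and shift each letter +2.
Reversing it on rcn: shift back: r−2=p, c−2=a, n−2=l → pal; then reverse → lap.

lap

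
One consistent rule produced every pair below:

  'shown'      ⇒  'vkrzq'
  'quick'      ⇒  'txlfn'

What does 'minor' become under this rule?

Compare letters: s→v is +3, h→k is +3, o→r is +3 — a constant shift. Every letter moves 3 places later in the alphabet, wrapping around z→a.
Applying it to minor: m+3=p, i+3=l, n+3=q, o+3=r, r+3=u.

plqru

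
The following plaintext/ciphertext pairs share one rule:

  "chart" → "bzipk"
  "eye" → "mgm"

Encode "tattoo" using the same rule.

Two steps: reverse the string, then apply a Caesar shift of +8.
Applying it to tattoo: reverse → oottat; then shift: o+8=w, o+8=w, t+8=b, t+8=b, a+8=i, t+8=b.

wwbbib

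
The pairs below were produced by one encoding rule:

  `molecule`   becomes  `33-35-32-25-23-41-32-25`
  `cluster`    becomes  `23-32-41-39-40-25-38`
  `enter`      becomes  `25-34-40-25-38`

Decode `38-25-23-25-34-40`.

recent

m is letter #13 and maps to 33: an offset of 20. The number is (letter's place in the alphabet, a=1) + 20.
Undoing it on 38-25-23-25-34-40: 38→(38−20)÷1=18=r, 25→(25−20)÷1=5=e, 23→(23−20)÷1=3=c, 25→(25−20)÷1=5=e, 34→(34−20)÷1=14=n, 40→(40−20)÷1=20=t.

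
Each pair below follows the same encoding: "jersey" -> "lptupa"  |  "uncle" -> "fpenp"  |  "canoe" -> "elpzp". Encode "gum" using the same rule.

ifo

The shift depends on letter class: consonant j→l is +2, but vowel e→p is +11. The rule splits by letter class: vowels +11, consonants +2.
For gum: g(cons)+2=i, u(vowel)+11=f, m(cons)+2=o.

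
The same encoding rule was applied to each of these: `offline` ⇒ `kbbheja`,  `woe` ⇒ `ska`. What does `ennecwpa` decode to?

Compare letters: o→k is +22, f→b is +22, f→b is +22 — a constant shift. Each letter is shifted forward by 22 in the alphabet (a Caesar shift of +22).
Undoing it on ennecwpa: e−22=i, n−22=r, n−22=r, e−22=i, c−22=g, w−22=a, p−22=t, a−22=e.

irrigate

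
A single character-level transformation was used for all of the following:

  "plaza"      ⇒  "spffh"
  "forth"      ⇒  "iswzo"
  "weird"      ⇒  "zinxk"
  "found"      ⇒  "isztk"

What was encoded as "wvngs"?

Letter i (0-indexed) is shifted by i+3, so successive shifts are 3, 4, 5, ….
Undoing it on wvngs: w−3=t, v−4=r, n−5=i, g−6=a, s−7=l.

trial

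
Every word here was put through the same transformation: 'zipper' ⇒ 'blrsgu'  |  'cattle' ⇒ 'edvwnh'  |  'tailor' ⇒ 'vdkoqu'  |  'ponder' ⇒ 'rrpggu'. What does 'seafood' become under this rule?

Shifts by position in zipper: pos 0: z→b (+2), pos 1: i→l (+3), pos 2: p→r (+2), pos 3: p→s (+3) — repeating every 2. A repeating key of period 2 is used — shifts +2, +3 over and over.
Applying it to seafood: s+2=u, e+3=h, a+2=c, f+3=i, o+2=q, o+3=r, d+2=f.

uhciqrf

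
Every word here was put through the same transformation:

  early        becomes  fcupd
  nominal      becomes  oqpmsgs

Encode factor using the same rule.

gcfxtx

In early: e→f is +1, a→c is +2, r→u is +3, l→p is +4 — the shift increases by 1 each position. Each letter shifts forward by (position + 1), i.e. 1, 2, 3, … — the shift grows by one for each successive letter.
For factor: f+1=g, a+2=c, c+3=f, t+4=x, o+5=t, r+6=x.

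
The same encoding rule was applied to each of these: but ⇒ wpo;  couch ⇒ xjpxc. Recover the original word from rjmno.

worst

Compare letters: b→w is +21, u→p is +21, t→o is +21 — a constant shift. Every letter moves 21 places later in the alphabet, wrapping around z→a.
Decoding rjmno: r−21=w, j−21=o, m−21=r, n−21=s, o−21=t.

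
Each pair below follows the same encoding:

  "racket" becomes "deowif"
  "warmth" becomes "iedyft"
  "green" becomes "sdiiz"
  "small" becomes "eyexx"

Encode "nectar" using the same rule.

ziofed

The shift depends on letter class: consonant r→d is +12, but vowel a→e is +4. The rule splits by letter class: vowels +4, consonants +12.
On nectar: n(cons)+12=z, e(vowel)+4=i, c(cons)+12=o, t(cons)+12=f, a(vowel)+4=e, r(cons)+12=d.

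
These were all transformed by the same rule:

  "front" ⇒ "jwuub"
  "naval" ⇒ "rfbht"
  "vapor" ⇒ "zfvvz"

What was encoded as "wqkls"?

In front: f→j is +4, r→w is +5, o→u is +6, n→u is +7 — the shift increases by 1 each position. The shift increases by 1 at each position, starting from +4: 4, 5, 6, ….
Reversing it on wqkls: w−4=s, q−5=l, k−6=e, l−7=e, s−8=k.

sleek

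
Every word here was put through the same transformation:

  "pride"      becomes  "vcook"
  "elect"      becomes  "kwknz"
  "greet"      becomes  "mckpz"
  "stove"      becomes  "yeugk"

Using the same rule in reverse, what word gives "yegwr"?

stall

Shifts by position in pride: pos 0: p→v (+6), pos 1: r→c (+11), pos 2: i→o (+6), pos 3: d→o (+11) — repeating every 2. The shifts repeat in a cycle of length 2: positions 0,1,… shift by +6, +11, then the pattern repeats.
Reversing it on yegwr: y−6=s, e−11=t, g−6=a, w−11=l, r−6=l.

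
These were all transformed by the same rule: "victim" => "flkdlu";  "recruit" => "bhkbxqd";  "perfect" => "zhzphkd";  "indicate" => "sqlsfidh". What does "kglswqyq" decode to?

addition

Shifts by position in victim: pos 0: v→f (+10), pos 1: i→l (+3), pos 2: c→k (+8), pos 3: t→d (+10), pos 4: i→l (+3), pos 5: m→u (+8) — repeating every 3. The shifts repeat in a cycle of length 3: positions 0,1,… shift by +10, +3, +8, then the pattern repeats.
Undoing it on kglswqyq: k−10=a, g−3=d, l−8=d, s−10=i, w−3=t, q−8=i, y−10=o, q−3=n.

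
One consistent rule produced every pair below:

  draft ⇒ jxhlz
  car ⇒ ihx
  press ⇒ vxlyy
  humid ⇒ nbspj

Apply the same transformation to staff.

Vowels shift forward by 7 and consonants shift forward by 6.
On staff: s(cons)+6=y, t(cons)+6=z, a(vowel)+7=h, f(cons)+6=l, f(cons)+6=l.

yzhll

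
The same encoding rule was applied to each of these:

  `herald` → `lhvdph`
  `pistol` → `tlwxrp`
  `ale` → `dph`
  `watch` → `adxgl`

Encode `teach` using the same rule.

The shift depends on letter class: consonant h→l is +4, but vowel e→h is +3. Vowels shift forward by 3 and consonants shift forward by 4.
Applying it to teach: t(cons)+4=x, e(vowel)+3=h, a(vowel)+3=d, c(cons)+4=g, h(cons)+4=l.

xhdgl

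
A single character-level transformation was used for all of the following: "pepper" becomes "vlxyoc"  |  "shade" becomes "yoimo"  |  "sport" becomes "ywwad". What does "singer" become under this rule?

Letter i (0-indexed) is shifted by i+6, so successive shifts are 6, 7, 8, ….
For singer: s+6=y, i+7=p, n+8=v, g+9=p, e+10=o, r+11=c.

ypvpoc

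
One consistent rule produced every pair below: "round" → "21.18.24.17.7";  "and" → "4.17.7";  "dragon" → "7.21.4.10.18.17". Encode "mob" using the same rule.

r is letter #18 and maps to 21: an offset of 3. Each letter is replaced by its alphabet position (a=1..z=26) + 3.
Applying it to mob: m=13→16, o=15→18, b=2→5.

16.18.5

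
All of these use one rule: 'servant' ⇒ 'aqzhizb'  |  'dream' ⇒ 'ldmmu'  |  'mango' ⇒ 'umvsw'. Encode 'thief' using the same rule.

btqqn

Shifts by position in servant: pos 0: s→a (+8), pos 1: e→q (+12), pos 2: r→z (+8), pos 3: v→h (+12) — repeating every 2. The shifts repeat in a cycle of length 2: positions 0,1,… shift by +8, +12, then the pattern repeats.
Applying it to thief: t+8=b, h+12=t, i+8=q, e+12=q, f+8=n.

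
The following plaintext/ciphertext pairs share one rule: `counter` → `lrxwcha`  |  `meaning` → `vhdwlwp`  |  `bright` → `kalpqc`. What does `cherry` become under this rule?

lqhaah

The shift depends on letter class: consonant c→l is +9, but vowel o→r is +3. The rule splits by letter class: vowels +3, consonants +9.
On cherry: c(cons)+9=l, h(cons)+9=q, e(vowel)+3=h, r(cons)+9=a, r(cons)+9=a, y(cons)+9=h.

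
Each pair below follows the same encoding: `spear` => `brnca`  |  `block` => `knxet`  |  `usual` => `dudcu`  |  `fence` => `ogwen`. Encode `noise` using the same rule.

A repeating key of period 2 is used — shifts +9, +2 over and over.
Applying it to noise: n+9=w, o+2=q, i+9=r, s+2=u, e+9=n.

wqrun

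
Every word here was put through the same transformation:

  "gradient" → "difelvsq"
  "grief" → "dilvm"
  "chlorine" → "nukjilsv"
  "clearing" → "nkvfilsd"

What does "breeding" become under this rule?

wivvelsd

g(6)→d(3) and r(17)→i(8) fit y≡17x+5 (mod 26); the inverse of 17 mod 26 is 23. Treating letters as 0–25, the rule is x ↦ 17x + 5 (mod 26).
On breeding: b(1)→17·1+5≡22=w; r(17)→17·17+5≡8=i; e(4)→17·4+5≡21=v; e(4)→17·4+5≡21=v; d(3)→17·3+5≡4=e; i(8)→17·8+5≡11=l; n(13)→17·13+5≡18=s; g(6)→17·6+5≡3=d (all mod 26).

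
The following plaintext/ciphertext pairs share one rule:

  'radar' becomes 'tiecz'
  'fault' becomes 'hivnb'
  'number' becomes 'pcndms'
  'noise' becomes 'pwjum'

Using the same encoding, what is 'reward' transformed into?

It's a Vigenère-style cipher with numeric key [2,8,1]: position i shifts by key[i mod 3].
For reward: r+2=t, e+8=m, w+1=x, a+2=c, r+8=z, d+1=e.

tmxcze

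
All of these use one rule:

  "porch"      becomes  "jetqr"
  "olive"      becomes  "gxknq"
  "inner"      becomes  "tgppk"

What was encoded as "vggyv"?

tweet

The output letters match the input read backwards, each shifted +2: porch reversed is hcrop. Two steps: reverse the string, then apply a Caesar shift of +2.
Undoing it on vggyv: shift back: v−2=t, g−2=e, g−2=e, y−2=w, v−2=t → teewt; then reverse → tweet.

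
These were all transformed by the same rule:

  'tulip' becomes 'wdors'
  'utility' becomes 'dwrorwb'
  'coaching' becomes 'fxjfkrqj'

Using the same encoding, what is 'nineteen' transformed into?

qrqnwnnq

Vowels shift forward by 9 and consonants shift forward by 3.
Applying it to nineteen: n(cons)+3=q, i(vowel)+9=r, n(cons)+3=q, e(vowel)+9=n, t(cons)+3=w, e(vowel)+9=n, e(vowel)+9=n, n(cons)+3=q.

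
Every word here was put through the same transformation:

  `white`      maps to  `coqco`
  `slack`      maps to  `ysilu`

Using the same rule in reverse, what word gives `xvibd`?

In white: w→c is +6, h→o is +7, i→q is +8, t→c is +9 — the shift increases by 1 each position. Each letter shifts forward by (position + 6), i.e. 6, 7, 8, … — the shift grows by one for each successive letter.
Reversing it on xvibd: x−6=r, v−7=o, i−8=a, b−9=s, d−10=t.

roast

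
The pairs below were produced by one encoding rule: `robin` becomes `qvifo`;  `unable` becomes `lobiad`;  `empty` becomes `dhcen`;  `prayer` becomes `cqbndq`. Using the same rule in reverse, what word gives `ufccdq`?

zipper

r(17)→q(16) and o(14)→v(21) fit y≡7x+1 (mod 26); the inverse of 7 mod 26 is 15. Each letter's alphabet position (a=0..z=25) is mapped through 7·x+1 mod 26 — an affine cipher.
Reversing it on ufccdq: u(20)→15·(20−1)≡25=z; f(5)→15·(5−1)≡8=i; c(2)→15·(2−1)≡15=p; c(2)→15·(2−1)≡15=p; d(3)→15·(3−1)≡4=e; q(16)→15·(16−1)≡17=r (all mod 26).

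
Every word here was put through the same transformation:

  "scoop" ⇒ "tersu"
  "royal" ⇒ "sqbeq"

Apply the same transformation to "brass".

ctdwx

Each letter shifts forward by (position + 1), i.e. 1, 2, 3, … — the shift grows by one for each successive letter.
On brass: b+1=c, r+2=t, a+3=d, s+4=w, s+5=x.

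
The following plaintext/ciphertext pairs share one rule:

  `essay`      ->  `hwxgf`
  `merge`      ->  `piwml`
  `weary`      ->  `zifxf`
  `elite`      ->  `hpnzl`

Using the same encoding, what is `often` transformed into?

rjyku

In essay: e→h is +3, s→w is +4, s→x is +5, a→g is +6 — the shift increases by 1 each position. The shift increases by 1 at each position, starting from +3: 3, 4, 5, ….
For often: o+3=r, f+4=j, t+5=y, e+6=k, n+7=u.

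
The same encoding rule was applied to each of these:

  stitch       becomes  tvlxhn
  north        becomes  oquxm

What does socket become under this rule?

In stitch: s→t is +1, t→v is +2, i→l is +3, t→x is +4 — the shift increases by 1 each position. Each letter shifts forward by (position + 1), i.e. 1, 2, 3, … — the shift grows by one for each successive letter.
Applying it to socket: s+1=t, o+2=q, c+3=f, k+4=o, e+5=j, t+6=z.

tqfojz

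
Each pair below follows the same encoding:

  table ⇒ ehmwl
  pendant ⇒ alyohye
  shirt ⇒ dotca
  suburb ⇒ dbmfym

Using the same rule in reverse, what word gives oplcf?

A repeating key of period 3 is used — shifts +11, +7, +11 over and over.
Decoding oplcf: o−11=d, p−7=i, l−11=a, c−11=r, f−7=y.

diary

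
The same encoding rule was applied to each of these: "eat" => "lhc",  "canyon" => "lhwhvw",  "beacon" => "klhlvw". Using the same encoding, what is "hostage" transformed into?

The shift depends on letter class: consonant t→c is +9, but vowel e→l is +7. The rule splits by letter class: vowels +7, consonants +9.
On hostage: h(cons)+9=q, o(vowel)+7=v, s(cons)+9=b, t(cons)+9=c, a(vowel)+7=h, g(cons)+9=p, e(vowel)+7=l.

qvbchpl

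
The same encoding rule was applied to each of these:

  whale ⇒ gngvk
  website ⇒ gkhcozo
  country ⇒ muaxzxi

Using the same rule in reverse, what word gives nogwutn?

Shifts by position in whale: pos 0: w→g (+10), pos 1: h→n (+6), pos 2: a→g (+6), pos 3: l→v (+10), pos 4: e→k (+6) — repeating every 3. It's a Vigenère-style cipher with numeric key [10,6,6]: position i shifts by key[i mod 3].
Reversing it on nogwutn: n−10=d, o−6=i, g−6=a, w−10=m, u−6=o, t−6=n, n−10=d.

diamond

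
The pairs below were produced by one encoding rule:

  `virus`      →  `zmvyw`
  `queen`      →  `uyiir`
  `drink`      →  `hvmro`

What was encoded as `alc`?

why

Compare letters: v→z is +4, i→m is +4, r→v is +4 — a constant shift. Every letter moves 4 places later in the alphabet, wrapping around z→a.
Decoding alc: a−4=w, l−4=h, c−4=y.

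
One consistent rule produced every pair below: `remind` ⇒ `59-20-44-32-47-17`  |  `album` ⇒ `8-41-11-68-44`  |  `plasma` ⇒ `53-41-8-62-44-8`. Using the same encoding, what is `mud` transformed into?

r(#18)→59 and e(#5)→20: differences scale by 3, so n = 3·pos + 5. Each letter becomes 3×(its alphabet position, a=1..z=26) + 5.
On mud: m=13→44, u=21→68, d=4→17.

44-68-17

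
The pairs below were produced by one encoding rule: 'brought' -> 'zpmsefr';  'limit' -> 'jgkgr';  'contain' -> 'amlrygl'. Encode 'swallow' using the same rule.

quyjjmu

This is a Caesar cipher with shift 24.
For swallow: s+24=q, w+24=u, a+24=y, l+24=j, l+24=j, o+24=m, w+24=u.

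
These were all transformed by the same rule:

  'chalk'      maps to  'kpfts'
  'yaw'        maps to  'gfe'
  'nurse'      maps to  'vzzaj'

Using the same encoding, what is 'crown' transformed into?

The shift depends on letter class: consonant c→k is +8, but vowel a→f is +5. Two shifts are in play — +5 for a/e/i/o/u, +8 for every other letter.
On crown: c(cons)+8=k, r(cons)+8=z, o(vowel)+5=t, w(cons)+8=e, n(cons)+8=v.

kztev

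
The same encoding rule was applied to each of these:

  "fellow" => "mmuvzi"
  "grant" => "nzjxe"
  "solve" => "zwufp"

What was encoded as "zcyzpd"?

In fellow: f→m is +7, e→m is +8, l→u is +9, l→v is +10 — the shift increases by 1 each position. Each letter shifts forward by (position + 7), i.e. 7, 8, 9, … — the shift grows by one for each successive letter.
Undoing it on zcyzpd: z−7=s, c−8=u, y−9=p, z−10=p, p−11=e, d−12=r.

supper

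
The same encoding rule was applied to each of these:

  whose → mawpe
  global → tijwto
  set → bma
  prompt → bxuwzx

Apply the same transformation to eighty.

Read the word backwards and shift each letter +8.
Applying it to eighty: reverse → ythgie; then shift: y+8=g, t+8=b, h+8=p, g+8=o, i+8=q, e+8=m.

gbpoqm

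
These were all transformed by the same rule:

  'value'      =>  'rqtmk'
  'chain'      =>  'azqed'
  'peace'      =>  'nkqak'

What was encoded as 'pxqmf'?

fraud

v(21)→r(17) and a(0)→q(16) fit y≡5x+16 (mod 26); the inverse of 5 mod 26 is 21. Treating letters as 0–25, the rule is x ↦ 5x + 16 (mod 26).
Decoding pxqmf: p(15)→21·(15−16)≡5=f; x(23)→21·(23−16)≡17=r; q(16)→21·(16−16)≡0=a; m(12)→21·(12−16)≡20=u; f(5)→21·(5−16)≡3=d (all mod 26).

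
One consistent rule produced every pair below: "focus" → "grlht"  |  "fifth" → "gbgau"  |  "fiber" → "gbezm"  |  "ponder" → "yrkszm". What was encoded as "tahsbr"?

f(5)→g(6) and o(14)→r(17) fit y≡7x+23 (mod 26); the inverse of 7 mod 26 is 15. Each letter's alphabet position (a=0..z=25) is mapped through 7·x+23 mod 26 — an affine cipher.
Reversing it on tahsbr: t(19)→15·(19−23)≡18=s; a(0)→15·(0−23)≡19=t; h(7)→15·(7−23)≡20=u; s(18)→15·(18−23)≡3=d; b(1)→15·(1−23)≡8=i; r(17)→15·(17−23)≡14=o (all mod 26).

studio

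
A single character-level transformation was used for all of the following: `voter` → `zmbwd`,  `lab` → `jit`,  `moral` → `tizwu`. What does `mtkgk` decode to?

The output letters match the input read backwards, each shifted +8: voter reversed is retov. The word is reversed, then every letter is shifted forward by 8.
Reversing it on mtkgk: shift back: m−8=e, t−8=l, k−8=c, g−8=y, k−8=c → elcyc; then reverse → cycle.

cycle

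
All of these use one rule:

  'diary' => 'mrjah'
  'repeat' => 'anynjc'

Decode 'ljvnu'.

camel

It's a constant shift of +9 (ROT9).
Undoing it on ljvnu: l−9=c, j−9=a, v−9=m, n−9=e, u−9=l.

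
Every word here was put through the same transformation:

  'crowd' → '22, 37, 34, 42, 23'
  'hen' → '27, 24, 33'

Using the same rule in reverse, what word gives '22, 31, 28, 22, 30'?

click

c is letter #3 and maps to 22: an offset of 19. The number is (letter's place in the alphabet, a=1) + 19.
Decoding 22, 31, 28, 22, 30: 22→(22−19)÷1=3=c, 31→(31−19)÷1=12=l, 28→(28−19)÷1=9=i, 22→(22−19)÷1=3=c, 30→(30−19)÷1=11=k.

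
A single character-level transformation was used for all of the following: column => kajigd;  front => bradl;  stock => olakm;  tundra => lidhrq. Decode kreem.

Treating letters as 0–25, the rule is x ↦ 23x + 16 (mod 26).
Undoing it on kreem: k(10)→17·(10−16)≡2=c; r(17)→17·(17−16)≡17=r; e(4)→17·(4−16)≡4=e; e(4)→17·(4−16)≡4=e; m(12)→17·(12−16)≡10=k (all mod 26).

creek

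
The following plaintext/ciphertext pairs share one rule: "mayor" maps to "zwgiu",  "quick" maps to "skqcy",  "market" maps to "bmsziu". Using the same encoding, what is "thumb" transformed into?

Read the word backwards and shift each letter +8.
On thumb: reverse → bmuht; then shift: b+8=j, m+8=u, u+8=c, h+8=p, t+8=b.

jucpb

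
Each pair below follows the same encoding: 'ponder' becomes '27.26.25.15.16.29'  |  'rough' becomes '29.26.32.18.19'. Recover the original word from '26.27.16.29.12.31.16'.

operate

p is letter #16 and maps to 27: an offset of 11. Each letter is replaced by its alphabet position (a=1..z=26) + 11.
Decoding 26.27.16.29.12.31.16: 26→(26−11)÷1=15=o, 27→(27−11)÷1=16=p, 16→(16−11)÷1=5=e, 29→(29−11)÷1=18=r, 12→(12−11)÷1=1=a, 31→(31−11)÷1=20=t, 16→(16−11)÷1=5=e.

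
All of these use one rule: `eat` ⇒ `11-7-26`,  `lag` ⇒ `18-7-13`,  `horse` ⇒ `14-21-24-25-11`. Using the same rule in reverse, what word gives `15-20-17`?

ink

e is letter #5 and maps to 11: an offset of 6. The number is (letter's place in the alphabet, a=1) + 6.
Reversing it on 15-20-17: 15→(15−6)÷1=9=i, 20→(20−6)÷1=14=n, 17→(17−6)÷1=11=k.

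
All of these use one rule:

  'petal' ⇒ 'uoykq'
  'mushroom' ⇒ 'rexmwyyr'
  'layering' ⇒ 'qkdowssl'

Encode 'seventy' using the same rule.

xoaosyd

The rule splits by letter class: vowels +10, consonants +5.
For seventy: s(cons)+5=x, e(vowel)+10=o, v(cons)+5=a, e(vowel)+10=o, n(cons)+5=s, t(cons)+5=y, y(cons)+5=d.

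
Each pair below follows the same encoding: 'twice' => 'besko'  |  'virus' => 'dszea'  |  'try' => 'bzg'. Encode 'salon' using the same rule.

Vowels shift forward by 10 and consonants shift forward by 8.
For salon: s(cons)+8=a, a(vowel)+10=k, l(cons)+8=t, o(vowel)+10=y, n(cons)+8=v.

aktyv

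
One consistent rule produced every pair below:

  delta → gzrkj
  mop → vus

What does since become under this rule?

The output letters match the input read backwards, each shifted +6: delta reversed is atled. Read the word backwards and shift each letter +6.
For since: reverse → ecnis; then shift: e+6=k, c+6=i, n+6=t, i+6=o, s+6=y.

kitoy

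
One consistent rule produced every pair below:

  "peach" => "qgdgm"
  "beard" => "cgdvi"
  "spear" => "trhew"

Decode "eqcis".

In peach: p→q is +1, e→g is +2, a→d is +3, c→g is +4 — the shift increases by 1 each position. The shift increases by 1 at each position, starting from +1: 1, 2, 3, ….
Undoing it on eqcis: e−1=d, q−2=o, c−3=z, i−4=e, s−5=n.

dozen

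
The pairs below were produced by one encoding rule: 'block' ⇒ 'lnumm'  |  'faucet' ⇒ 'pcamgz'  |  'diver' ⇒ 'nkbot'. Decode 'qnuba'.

glory

Shifts by position in block: pos 0: b→l (+10), pos 1: l→n (+2), pos 2: o→u (+6), pos 3: c→m (+10), pos 4: k→m (+2) — repeating every 3. The shifts repeat in a cycle of length 3: positions 0,1,… shift by +10, +2, +6, then the pattern repeats.
Decoding qnuba: q−10=g, n−2=l, u−6=o, b−10=r, a−2=y.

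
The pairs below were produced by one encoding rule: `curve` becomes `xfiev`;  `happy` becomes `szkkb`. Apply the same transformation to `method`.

Each pair mirrors across the alphabet (c↔x, u↔f, r↔i): positions sum to 25. Each letter is replaced by its mirror in the alphabet: a↔z, b↔y, c↔x, and so on (the Atbash cipher).
For method: m↔n, e↔v, t↔g, h↔s, o↔l, d↔w.

nvgslw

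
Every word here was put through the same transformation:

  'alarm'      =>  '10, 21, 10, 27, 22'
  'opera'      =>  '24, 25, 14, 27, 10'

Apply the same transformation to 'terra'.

29, 14, 27, 27, 10

Each letter is replaced by its alphabet position (a=1..z=26) + 9.
Applying it to terra: t=20→29, e=5→14, r=18→27, r=18→27, a=1→10.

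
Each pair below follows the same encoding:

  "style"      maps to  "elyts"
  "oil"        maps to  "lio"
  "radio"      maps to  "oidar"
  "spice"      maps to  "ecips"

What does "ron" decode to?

nor

The output letters match the input read backwards: style reversed is elyts. It's just the letters in reverse order.
Reversing it on ron: then reverse → nor.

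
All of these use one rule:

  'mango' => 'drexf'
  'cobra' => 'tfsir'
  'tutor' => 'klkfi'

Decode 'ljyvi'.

usher

Each letter is shifted forward by 17 in the alphabet (a Caesar shift of +17).
Reversing it on ljyvi: l−17=u, j−17=s, y−17=h, v−17=e, i−17=r.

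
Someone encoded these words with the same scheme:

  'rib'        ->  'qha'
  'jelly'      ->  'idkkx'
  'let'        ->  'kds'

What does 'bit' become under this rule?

Compare letters: r→q is +25, i→h is +25, b→a is +25 — a constant shift. It's a constant shift of +25 (ROT25).
On bit: b+25=a, i+25=h, t+25=s.

ahs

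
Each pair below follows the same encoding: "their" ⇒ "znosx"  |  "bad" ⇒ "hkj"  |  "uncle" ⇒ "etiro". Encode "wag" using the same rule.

ckm

Vowels shift forward by 10 and consonants shift forward by 6.
Applying it to wag: w(cons)+6=c, a(vowel)+10=k, g(cons)+6=m.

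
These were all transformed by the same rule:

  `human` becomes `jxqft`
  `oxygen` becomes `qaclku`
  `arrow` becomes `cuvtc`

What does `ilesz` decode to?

giant

In human: h→j is +2, u→x is +3, m→q is +4, a→f is +5 — the shift increases by 1 each position. Letter i (0-indexed) is shifted by i+2, so successive shifts are 2, 3, 4, ….
Undoing it on ilesz: i−2=g, l−3=i, e−4=a, s−5=n, z−6=t.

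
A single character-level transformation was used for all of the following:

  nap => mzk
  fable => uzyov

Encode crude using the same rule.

Letters are reflected about the middle of the alphabet (position → 25−position): Atbash.
Applying it to crude: c↔x, r↔i, u↔f, d↔w, e↔v.

xifwv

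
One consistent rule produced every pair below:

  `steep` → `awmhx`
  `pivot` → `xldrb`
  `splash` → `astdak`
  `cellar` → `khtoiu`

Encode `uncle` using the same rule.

The shifts repeat in a cycle of length 2: positions 0,1,… shift by +8, +3, then the pattern repeats.
For uncle: u+8=c, n+3=q, c+8=k, l+3=o, e+8=m.

cqkom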